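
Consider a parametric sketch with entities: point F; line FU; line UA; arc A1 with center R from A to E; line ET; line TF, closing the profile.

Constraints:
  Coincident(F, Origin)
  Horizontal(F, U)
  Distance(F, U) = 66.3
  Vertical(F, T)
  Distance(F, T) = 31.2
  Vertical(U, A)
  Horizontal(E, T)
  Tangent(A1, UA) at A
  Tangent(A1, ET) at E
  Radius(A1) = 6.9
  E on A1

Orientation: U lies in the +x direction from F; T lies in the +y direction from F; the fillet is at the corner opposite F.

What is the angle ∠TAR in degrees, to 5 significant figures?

5.9415°

F is at the origin; F and U share the same y with |FU| = 66.3 and U on the +x side, so U = (66.300, 0.0000). F and T share the same x with |FT| = 31.2 and T on the +y side, so T = (0.0000, 31.200). The virtual corner opposite F is at (66.300, 31.200). Since A1 is tangent to UA there, RA ⟂ UA and the tangent condition forces RE to be normal to ET, with radius 6.9, so the center R sits 6.9 in from both sides at R = (59.400, 24.300). That places the tangent points at A = (66.300, 24.300) on UA and E = (59.400, 31.200) on ET. Then cos ∠TAR = AT·AR / (|AT||AR|), giving 5.9415°.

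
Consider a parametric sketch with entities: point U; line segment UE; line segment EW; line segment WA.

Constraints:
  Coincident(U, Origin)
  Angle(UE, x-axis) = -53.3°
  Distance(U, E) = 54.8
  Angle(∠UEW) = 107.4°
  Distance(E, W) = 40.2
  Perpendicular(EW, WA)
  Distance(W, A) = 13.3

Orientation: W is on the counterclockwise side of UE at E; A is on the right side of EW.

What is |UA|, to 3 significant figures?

86.6

∠UEW = 107.4°, so EW runs at -53.3° + (180° − 107.4°) = 19.3° from the x-axis; with |EW| = 40.2, W = E + 40.2·(cos 19.3°, sin 19.3°) = (70.7, -30.7). EW ⟂ WA; with |WA| = 13.3 on the right of EW, A = W + 13.3·(0.331, -0.944) = (75.1, -43.2). Then |UA| = |A − U| = 86.6.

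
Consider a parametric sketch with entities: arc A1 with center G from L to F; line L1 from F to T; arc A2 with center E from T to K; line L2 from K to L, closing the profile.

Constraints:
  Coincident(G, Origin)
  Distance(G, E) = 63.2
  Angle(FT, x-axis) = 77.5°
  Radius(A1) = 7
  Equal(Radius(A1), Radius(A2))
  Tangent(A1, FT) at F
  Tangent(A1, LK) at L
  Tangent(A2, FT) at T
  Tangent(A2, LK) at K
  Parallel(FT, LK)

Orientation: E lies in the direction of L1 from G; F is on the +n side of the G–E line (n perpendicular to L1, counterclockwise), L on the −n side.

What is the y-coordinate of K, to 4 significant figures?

60.19

The slot axis is L1's direction at 77.5°, so u = (cos 77.5°, sin 77.5°) = (0.2164, 0.9763) and n = (−sin 77.5°, cos 77.5°) = (-0.9763, 0.2164). G is at the origin and E lies 63.2 along u from G, so E = 63.2·u = (13.68, 61.70). Tangency of A1 to both parallel lines with radius 7.0 puts F and L at G ± 7.0·n: F = (-6.834, 1.515), L = (6.834, -1.515). Equal radii place T and K the same way about E: T = E + 7.0·n = (6.845, 63.22), K = E − 7.0·n = (20.51, 60.19). So K.y = 60.19.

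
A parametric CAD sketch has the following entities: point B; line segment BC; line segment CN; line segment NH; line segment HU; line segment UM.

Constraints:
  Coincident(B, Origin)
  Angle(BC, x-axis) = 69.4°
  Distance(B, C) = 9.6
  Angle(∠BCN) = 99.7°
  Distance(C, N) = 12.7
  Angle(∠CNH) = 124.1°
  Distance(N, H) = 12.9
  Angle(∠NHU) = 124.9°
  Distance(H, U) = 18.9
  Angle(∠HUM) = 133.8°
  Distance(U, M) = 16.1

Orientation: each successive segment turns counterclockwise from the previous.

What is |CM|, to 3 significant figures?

34.6

B is at the origin; BC runs at 69.4° with length 9.6, so C = (3.38, 8.99). ∠BCN = 99.7° gives CN at 150° from the x-axis; with |CN| = 12.7, N = (-7.59, 15.4). ∠CNH = 124.1° gives NH at -154° from the x-axis; with |NH| = 12.9, H = (-19.2, 9.82). ∠NHU = 124.9° gives HU at -99.3° from the x-axis; with |HU| = 18.9, U = (-22.3, -8.83). ∠HUM = 133.8° gives UM at -53.1° from the x-axis; with |UM| = 16.1, M = (-12.6, -21.7). Then |CM| = |M − C| = 34.6.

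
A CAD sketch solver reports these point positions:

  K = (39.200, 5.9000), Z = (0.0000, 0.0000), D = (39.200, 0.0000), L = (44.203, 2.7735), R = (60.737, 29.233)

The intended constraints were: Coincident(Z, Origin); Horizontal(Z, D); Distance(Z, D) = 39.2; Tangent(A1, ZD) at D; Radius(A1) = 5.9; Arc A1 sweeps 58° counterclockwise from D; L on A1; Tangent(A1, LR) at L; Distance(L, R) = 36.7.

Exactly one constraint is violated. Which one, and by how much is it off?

Distance(L, R) = 36.7 — off by 5.50.

Z = (0.00, 0.00) ✓; Z.y = 0.00, D.y = 0.00 ✓; |ZD| = 39.20 ✓; ∠(KD, DZ) = 90.00° ✓; |KD| = 5.900 ✓; bearing(K→L) − bearing(K→D) = 58.00° ✓; |KL| = 5.900 ✓; ∠(KL, LR) = 90.00° ✓; |LR| = 31.20 ✗.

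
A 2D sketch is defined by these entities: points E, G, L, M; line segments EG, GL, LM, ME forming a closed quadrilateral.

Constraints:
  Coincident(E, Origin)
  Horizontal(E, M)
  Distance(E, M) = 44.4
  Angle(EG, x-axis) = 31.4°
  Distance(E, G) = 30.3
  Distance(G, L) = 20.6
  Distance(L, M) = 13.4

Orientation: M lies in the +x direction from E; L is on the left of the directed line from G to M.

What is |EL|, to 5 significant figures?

48.170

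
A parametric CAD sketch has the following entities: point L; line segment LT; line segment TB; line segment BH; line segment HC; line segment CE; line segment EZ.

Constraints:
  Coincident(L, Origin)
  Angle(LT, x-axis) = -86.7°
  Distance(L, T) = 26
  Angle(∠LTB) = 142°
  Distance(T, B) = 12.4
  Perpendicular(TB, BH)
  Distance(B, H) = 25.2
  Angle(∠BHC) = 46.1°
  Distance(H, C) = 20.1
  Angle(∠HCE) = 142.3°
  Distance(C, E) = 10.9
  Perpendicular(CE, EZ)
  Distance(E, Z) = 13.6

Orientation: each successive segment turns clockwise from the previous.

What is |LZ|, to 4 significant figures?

34.97

L is at the origin; LT runs at -86.7° with length 26.0, so T = (1.497, -25.96). ∠LTB = 142.0° gives TB at -124.7° from the x-axis; with |TB| = 12.4, B = (-5.562, -36.15). TB ⟂ BH, so BH runs at 145.3°; with |BH| = 25.2, H = (-26.28, -21.81). ∠BHC = 46.1° gives HC at 11.40° from the x-axis; with |HC| = 20.1, C = (-6.577, -17.83). ∠HCE = 142.3° gives CE at -26.30° from the x-axis; with |CE| = 10.9, E = (3.195, -22.66). CE is perpendicular to EZ, so EZ runs at -116.3°; with |EZ| = 13.6, Z = (-2.831, -34.85). Then |LZ| = |Z − L| = 34.97.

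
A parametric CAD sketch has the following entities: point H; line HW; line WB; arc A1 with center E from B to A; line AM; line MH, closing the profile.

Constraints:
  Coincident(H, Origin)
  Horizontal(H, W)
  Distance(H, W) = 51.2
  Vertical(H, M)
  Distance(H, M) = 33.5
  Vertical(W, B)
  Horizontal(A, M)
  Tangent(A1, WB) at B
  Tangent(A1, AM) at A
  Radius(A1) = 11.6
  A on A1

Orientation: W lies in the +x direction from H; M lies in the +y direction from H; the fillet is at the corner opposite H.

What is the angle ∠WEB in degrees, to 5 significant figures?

62.091°

The virtual corner opposite H is at (51.200, 33.500). A1 meets WB tangentially, so EB is at right angles to WB and A1 meets AM tangentially, so EA is at right angles to AM, with radius 11.6, so the center E sits 11.6 in from both sides at E = (39.600, 21.900). That places the tangent points at B = (51.200, 21.900) on WB and A = (39.600, 33.500) on AM. Then cos ∠WEB = EW·EB / (|EW||EB|), giving 62.091°.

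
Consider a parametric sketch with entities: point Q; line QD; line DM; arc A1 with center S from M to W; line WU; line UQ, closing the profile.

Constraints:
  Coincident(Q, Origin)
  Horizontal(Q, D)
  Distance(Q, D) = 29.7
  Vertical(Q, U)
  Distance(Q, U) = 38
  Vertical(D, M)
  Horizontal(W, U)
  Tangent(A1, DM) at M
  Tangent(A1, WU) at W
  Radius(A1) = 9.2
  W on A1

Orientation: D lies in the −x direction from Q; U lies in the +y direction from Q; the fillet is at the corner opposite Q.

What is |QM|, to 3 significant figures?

41.4

The virtual corner opposite Q is at (-29.7, 38.0). The tangent condition forces SM to be normal to DM and A1 meets WU tangentially, so SW is at right angles to WU, with radius 9.2, so the center S sits 9.2 in from both sides at S = (-20.5, 28.8). That places the tangent points at M = (-29.7, 28.8) on DM and W = (-20.5, 38.0) on WU. Then |QM| = |M − Q| = 41.4.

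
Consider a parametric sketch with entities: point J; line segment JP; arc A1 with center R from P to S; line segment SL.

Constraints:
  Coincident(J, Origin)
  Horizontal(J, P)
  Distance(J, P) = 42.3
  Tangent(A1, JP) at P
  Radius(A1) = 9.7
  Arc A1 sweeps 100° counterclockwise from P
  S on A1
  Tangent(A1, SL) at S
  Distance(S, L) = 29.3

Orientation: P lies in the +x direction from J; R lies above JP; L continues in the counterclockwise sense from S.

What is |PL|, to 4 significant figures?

40.49

J is at the origin; J and P share the same y with |JP| = 42.3 and P on the +x side, so P = (42.30, 0.000). The tangent condition forces RP to be normal to JP, so R = P + (0, 9.7) = (42.30, 9.700). On A1, P sits at bearing -90° from R; a 100° counterclockwise sweep puts S at bearing 10°, so S = R + 9.7·(cos 10°, sin 10°) = (51.85, 11.38). A1 meets SL tangentially, so RS is at right angles to SL, so SL runs along (−sin 10°, cos 10°); with |SL| = 29.3, L = (46.76, 40.24). Then |PL| = |L − P| = 40.49.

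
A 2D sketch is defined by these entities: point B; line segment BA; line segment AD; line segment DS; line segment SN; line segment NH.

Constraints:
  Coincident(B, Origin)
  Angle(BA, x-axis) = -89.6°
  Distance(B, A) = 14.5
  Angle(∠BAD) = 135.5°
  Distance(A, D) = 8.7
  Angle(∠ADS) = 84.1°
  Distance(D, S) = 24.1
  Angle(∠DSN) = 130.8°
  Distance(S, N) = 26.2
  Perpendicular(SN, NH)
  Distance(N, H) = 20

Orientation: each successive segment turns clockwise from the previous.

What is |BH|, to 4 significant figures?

20.53

∠DSN = 130.8° gives SN at 80.80° from the x-axis; with |SN| = 26.2, N = (-17.26, 23.58). SN is perpendicular to NH, so NH runs at -9.200°; with |NH| = 20.0, H = (2.487, 20.38). Then |BH| = |H − B| = 20.53.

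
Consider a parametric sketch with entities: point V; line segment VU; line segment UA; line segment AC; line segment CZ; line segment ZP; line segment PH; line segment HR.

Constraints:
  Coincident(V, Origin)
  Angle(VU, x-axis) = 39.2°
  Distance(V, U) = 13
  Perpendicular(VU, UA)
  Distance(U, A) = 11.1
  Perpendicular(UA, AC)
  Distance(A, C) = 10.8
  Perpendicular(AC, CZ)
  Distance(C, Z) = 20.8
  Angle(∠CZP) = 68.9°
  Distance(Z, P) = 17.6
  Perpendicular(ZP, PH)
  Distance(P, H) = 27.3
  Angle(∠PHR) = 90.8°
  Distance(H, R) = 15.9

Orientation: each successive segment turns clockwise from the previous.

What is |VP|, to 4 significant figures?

18.92

The perpendicularity gives CZ at right angles to AC, so CZ runs at 129.2°; with |CZ| = 20.8, Z = (-4.426, 8.907). ∠CZP = 68.9° gives ZP at 18.10° from the x-axis; with |ZP| = 17.6, P = (12.30, 14.38). Then |VP| = |P − V| = 18.92.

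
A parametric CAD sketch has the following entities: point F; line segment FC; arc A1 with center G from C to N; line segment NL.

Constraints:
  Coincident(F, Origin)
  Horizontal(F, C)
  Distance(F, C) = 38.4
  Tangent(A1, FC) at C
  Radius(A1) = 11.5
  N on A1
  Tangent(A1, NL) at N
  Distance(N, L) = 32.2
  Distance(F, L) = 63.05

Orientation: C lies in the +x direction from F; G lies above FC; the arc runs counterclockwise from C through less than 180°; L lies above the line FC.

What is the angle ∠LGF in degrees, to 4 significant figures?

115.9°

F is at the origin; FC is horizontal with |FC| = 38.4 and C on the +x side, so C = (38.40, 0.000). Since A1 is tangent to FC there, GC ⟂ FC, so G = C + (0, 11.5) = (38.40, 11.50). Since GN ⟂ NL (tangency), |GL| = √(11.5² + 32.2²) = 34.19 regardless of where N sits on A1. So L lies on both circle(F, 63.05) and circle(G, 34.19); the above-FC intersection is L = (43.91, 45.24). N is the foot of the tangent from L: N = (49.71, 13.57).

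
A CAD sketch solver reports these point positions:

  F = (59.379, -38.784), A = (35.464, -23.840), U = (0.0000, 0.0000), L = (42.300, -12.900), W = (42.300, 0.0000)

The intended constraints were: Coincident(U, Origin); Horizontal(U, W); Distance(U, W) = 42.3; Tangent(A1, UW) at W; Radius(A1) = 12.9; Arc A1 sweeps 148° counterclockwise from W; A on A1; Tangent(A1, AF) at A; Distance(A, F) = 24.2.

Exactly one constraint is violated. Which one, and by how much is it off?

Distance(A, F) = 24.2 — off by 4.00.

U = (0.00, 0.00) ✓; U.y = 0.00, W.y = 0.00 ✓; |UW| = 42.30 ✓; ∠(LW, WU) = 90.00° ✓; |LW| = 12.90 ✓; bearing(L→A) − bearing(L→W) = 148.0° ✓; |LA| = 12.90 ✓; ∠(LA, AF) = 90.00° ✓; |AF| = 28.20 ✗.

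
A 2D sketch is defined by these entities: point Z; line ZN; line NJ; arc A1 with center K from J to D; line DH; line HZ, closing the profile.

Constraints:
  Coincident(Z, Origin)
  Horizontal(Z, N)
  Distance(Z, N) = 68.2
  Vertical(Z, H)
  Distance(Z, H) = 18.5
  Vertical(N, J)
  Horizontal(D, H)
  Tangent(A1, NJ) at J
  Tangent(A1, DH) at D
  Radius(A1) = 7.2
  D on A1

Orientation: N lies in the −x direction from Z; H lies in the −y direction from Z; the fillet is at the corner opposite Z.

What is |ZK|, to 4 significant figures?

62.04

Z is at the origin; ZN is horizontal with |ZN| = 68.2 and N on the −x side, so N = (-68.20, 0.000). Z and H share the same x with |ZH| = 18.5 and H on the −y side, so H = (0.000, -18.50). The virtual corner opposite Z is at (-68.20, -18.50). The tangent condition forces KJ to be normal to NJ and since A1 is tangent to DH there, KD ⟂ DH, with radius 7.2, so the center K sits 7.2 in from both sides at K = (-61.00, -11.30). Then |ZK| = |K − Z| = 62.04.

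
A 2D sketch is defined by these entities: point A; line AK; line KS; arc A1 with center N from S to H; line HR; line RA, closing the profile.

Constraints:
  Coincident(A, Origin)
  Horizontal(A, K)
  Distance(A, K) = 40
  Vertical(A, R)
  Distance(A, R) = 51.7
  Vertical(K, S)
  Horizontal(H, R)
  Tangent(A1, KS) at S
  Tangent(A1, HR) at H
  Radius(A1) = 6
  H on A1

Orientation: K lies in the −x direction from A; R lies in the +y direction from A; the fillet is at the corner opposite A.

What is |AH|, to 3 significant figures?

61.9

The virtual corner opposite A is at (-40.0, 51.7). A1 meets KS tangentially, so NS is at right angles to KS and the tangent condition forces NH to be normal to HR, with radius 6.0, so the center N sits 6.0 in from both sides at N = (-34.0, 45.7). That places the tangent points at S = (-40.0, 45.7) on KS and H = (-34.0, 51.7) on HR. Then |AH| = |H − A| = 61.9.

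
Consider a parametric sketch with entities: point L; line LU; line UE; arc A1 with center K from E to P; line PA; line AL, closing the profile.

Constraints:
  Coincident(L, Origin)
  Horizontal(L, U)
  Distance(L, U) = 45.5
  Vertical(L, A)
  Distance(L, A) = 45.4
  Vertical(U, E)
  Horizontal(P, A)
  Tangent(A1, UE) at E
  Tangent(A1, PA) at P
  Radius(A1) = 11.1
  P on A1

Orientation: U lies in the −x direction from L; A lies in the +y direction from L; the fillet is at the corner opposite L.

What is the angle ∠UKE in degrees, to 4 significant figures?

72.07°

L is at the origin; LU is horizontal with |LU| = 45.5 and U on the −x side, so U = (-45.50, 0.000). L and A share the same x with |LA| = 45.4 and A on the +y side, so A = (0.000, 45.40). The virtual corner opposite L is at (-45.50, 45.40). Since A1 is tangent to UE there, KE ⟂ UE and the tangent condition forces KP to be normal to PA, with radius 11.1, so the center K sits 11.1 in from both sides at K = (-34.40, 34.30). That places the tangent points at E = (-45.50, 34.30) on UE and P = (-34.40, 45.40) on PA. Then cos ∠UKE = KU·KE / (|KU||KE|), giving 72.07°.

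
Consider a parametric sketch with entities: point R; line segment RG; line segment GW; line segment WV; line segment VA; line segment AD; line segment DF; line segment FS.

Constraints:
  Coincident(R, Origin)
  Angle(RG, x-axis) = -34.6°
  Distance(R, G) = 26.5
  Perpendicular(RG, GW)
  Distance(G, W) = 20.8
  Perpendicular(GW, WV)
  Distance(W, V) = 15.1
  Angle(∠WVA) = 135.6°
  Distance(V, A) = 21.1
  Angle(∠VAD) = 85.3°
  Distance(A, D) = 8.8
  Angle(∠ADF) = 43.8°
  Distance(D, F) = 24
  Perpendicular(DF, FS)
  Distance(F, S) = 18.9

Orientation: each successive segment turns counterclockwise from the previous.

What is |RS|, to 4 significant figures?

28.79

R is at the origin; RG runs at -34.6° with length 26.5, so G = (21.81, -15.05). RG is perpendicular to GW, so GW runs at 55.40°; with |GW| = 20.8, W = (33.62, 2.073). GW ⟂ WV, so WV runs at 145.4°; with |WV| = 15.1, V = (21.19, 10.65). ∠WVA = 135.6° gives VA at -170.2° from the x-axis; with |VA| = 21.1, A = (0.4028, 7.056). ∠VAD = 85.3° gives AD at -75.50° from the x-axis; with |AD| = 8.8, D = (2.606, -1.463). ∠ADF = 43.8° gives DF at 60.70° from the x-axis; with |DF| = 24.0, F = (14.35, 19.47). The perpendicularity gives FS at right angles to DF, so FS runs at 150.7°; with |FS| = 18.9, S = (-2.131, 28.72). Then |RS| = |S − R| = 28.79.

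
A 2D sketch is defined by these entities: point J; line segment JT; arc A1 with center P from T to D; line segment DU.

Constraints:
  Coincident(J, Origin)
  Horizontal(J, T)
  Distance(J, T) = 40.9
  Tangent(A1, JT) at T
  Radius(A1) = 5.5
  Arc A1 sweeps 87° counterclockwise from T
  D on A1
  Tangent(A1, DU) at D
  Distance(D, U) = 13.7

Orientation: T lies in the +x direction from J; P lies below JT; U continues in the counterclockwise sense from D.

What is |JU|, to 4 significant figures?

39.50

On A1, T sits at bearing 90° from P; an 87° counterclockwise sweep puts D at bearing 177°, so D = P + 5.5·(cos 177°, sin 177°) = (35.41, -5.212). The tangent condition forces PD to be normal to DU, so DU runs along (−sin 177°, cos 177°); with |DU| = 13.7, U = (34.69, -18.89). Then |JU| = |U − J| = 39.50.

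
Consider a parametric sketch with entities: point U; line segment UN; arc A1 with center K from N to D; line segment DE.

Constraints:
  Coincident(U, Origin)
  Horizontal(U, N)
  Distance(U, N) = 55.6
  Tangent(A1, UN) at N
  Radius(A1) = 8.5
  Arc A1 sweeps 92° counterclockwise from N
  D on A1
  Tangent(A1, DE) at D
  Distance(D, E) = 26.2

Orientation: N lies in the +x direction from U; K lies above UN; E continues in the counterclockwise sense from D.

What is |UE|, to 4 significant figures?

72.22

U is at the origin; UN is horizontal with |UN| = 55.6 and N on the +x side, so N = (55.60, 0.000). Since A1 is tangent to UN there, KN ⟂ UN, so K = N + (0, 8.5) = (55.60, 8.500). On A1, N sits at bearing -90° from K; a 92° counterclockwise sweep puts D at bearing 2°, so D = K + 8.5·(cos 2°, sin 2°) = (64.09, 8.797). Tangency of A1 to DE means the radius KD is perpendicular to DE, so DE runs along (−sin 2°, cos 2°); with |DE| = 26.2, E = (63.18, 34.98). Then |UE| = |E − U| = 72.22.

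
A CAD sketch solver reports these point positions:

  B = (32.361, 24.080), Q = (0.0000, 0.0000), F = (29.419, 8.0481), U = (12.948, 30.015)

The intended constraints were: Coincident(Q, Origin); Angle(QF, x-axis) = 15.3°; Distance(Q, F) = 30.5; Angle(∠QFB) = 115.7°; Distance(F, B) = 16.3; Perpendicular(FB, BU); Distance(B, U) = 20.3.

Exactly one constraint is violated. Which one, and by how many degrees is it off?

Perpendicular(FB, BU) — off by 6.60°.

Q = (0.00, 0.00) ✓; QF at 15.30° ✓; |QF| = 30.50 ✓; ∠QFB = 115.7° ✓; |FB| = 16.30 ✓; ∠(FB, BU) = 83.40° ✗; |BU| = 20.30 ✓.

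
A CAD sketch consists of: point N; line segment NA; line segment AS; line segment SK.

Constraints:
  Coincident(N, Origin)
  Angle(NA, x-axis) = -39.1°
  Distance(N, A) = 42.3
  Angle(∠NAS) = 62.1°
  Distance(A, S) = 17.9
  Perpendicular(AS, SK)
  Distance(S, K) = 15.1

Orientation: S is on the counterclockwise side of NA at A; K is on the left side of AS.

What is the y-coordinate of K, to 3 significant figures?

-6.19

N is at the origin; NA runs at -39.1° with length 42.3, so A = 42.3·(cos -39.1°, sin -39.1°) = (32.8, -26.7). ∠NAS = 62.1°, so AS runs at -39.1° + (180° − 62.1°) = 78.8° from the x-axis; with |AS| = 17.9, S = A + 17.9·(cos 78.8°, sin 78.8°) = (36.3, -9.12). The perpendicularity gives SK at right angles to AS; with |SK| = 15.1 on the left of AS, K = S + 15.1·(-0.981, 0.194) = (21.5, -6.19). So K.y = -6.19.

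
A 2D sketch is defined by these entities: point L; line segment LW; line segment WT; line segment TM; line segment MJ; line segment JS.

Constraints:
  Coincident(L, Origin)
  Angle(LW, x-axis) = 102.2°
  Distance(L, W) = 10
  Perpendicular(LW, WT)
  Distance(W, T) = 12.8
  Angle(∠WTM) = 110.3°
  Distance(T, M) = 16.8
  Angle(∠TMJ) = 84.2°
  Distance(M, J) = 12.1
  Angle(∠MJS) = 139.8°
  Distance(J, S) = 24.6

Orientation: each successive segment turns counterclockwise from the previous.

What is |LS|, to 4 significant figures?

15.37

∠TMJ = 84.2° gives MJ at -2.300° from the x-axis; with |MJ| = 12.1, J = (-4.901, -10.05). ∠MJS = 139.8° gives JS at 37.90° from the x-axis; with |JS| = 24.6, S = (14.51, 5.063). Then |LS| = |S − L| = 15.37.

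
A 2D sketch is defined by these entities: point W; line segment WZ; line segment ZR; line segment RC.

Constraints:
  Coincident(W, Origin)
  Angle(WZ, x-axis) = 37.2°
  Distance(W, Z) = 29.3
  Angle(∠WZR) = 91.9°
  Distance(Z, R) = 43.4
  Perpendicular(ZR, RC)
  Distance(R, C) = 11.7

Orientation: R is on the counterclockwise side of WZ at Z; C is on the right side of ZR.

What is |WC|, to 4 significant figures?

60.40

W is at the origin; WZ runs at 37.2° with length 29.3, so Z = 29.3·(cos 37.2°, sin 37.2°) = (23.34, 17.71). ∠WZR = 91.9°, so ZR runs at 37.2° + (180° − 91.9°) = 125.3° from the x-axis; with |ZR| = 43.4, R = Z + 43.4·(cos 125.3°, sin 125.3°) = (-1.741, 53.14). The perpendicularity gives RC at right angles to ZR; with |RC| = 11.7 on the right of ZR, C = R + 11.7·(0.8161, 0.5779) = (7.808, 59.90). Then |WC| = |C − W| = 60.40.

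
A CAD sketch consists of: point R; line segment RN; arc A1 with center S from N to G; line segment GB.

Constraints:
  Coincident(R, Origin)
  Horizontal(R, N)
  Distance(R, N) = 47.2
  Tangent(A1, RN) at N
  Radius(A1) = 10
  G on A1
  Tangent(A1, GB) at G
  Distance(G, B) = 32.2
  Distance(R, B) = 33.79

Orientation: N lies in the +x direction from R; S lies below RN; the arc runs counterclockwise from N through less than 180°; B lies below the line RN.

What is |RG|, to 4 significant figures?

39.73

Checks: |SG| = 10.00 ✓; ∠(SG, GB) = 90.00° ✓; |GB| = 32.20 ✓; |RB| = 33.79 ✓.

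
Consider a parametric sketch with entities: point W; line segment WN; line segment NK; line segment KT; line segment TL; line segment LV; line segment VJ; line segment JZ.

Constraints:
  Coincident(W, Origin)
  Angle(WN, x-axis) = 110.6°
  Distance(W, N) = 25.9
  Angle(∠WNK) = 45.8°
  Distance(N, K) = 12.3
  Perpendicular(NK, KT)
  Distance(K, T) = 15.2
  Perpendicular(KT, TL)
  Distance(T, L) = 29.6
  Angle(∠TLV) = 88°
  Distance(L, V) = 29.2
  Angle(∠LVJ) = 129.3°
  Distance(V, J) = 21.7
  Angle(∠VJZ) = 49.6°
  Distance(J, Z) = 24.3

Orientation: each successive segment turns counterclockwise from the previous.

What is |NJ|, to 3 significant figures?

27.1

W is at the origin; WN runs at 110.6° with length 25.9, so N = (-9.11, 24.2). ∠WNK = 45.8° gives NK at -115° from the x-axis; with |NK| = 12.3, K = (-14.3, 13.1). NK is perpendicular to KT, so KT runs at -25.2°; with |KT| = 15.2, T = (-0.596, 6.64). KT is perpendicular to TL, so TL runs at 64.8°; with |TL| = 29.6, L = (12.0, 33.4). ∠TLV = 88.0° gives LV at 157° from the x-axis; with |LV| = 29.2, V = (-14.8, 44.9). ∠LVJ = 129.3° gives VJ at -153° from the x-axis; with |VJ| = 21.7, J = (-34.1, 34.9). Then |NJ| = |J − N| = 27.1.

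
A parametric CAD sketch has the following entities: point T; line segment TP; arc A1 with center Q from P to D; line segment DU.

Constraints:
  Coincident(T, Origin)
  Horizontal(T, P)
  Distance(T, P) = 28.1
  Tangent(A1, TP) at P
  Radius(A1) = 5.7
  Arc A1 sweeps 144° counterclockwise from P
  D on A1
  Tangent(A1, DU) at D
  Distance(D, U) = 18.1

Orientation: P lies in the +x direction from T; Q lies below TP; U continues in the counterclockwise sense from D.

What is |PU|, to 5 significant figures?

23.800

T is at the origin; T and P share the same y with |TP| = 28.1 and P on the +x side, so P = (28.100, 0.0000). Tangency of A1 to TP means the radius QP is perpendicular to TP, so Q = P + (0, -5.7) = (28.100, -5.7000). On A1, P sits at bearing 90° from Q; a 144° counterclockwise sweep puts D at bearing 234°, so D = Q + 5.7·(cos 234°, sin 234°) = (24.750, -10.311). Tangency of A1 to DU means the radius QD is perpendicular to DU, so DU runs along (−sin 234°, cos 234°); with |DU| = 18.1, U = (39.393, -20.950). Then |PU| = |U − P| = 23.800.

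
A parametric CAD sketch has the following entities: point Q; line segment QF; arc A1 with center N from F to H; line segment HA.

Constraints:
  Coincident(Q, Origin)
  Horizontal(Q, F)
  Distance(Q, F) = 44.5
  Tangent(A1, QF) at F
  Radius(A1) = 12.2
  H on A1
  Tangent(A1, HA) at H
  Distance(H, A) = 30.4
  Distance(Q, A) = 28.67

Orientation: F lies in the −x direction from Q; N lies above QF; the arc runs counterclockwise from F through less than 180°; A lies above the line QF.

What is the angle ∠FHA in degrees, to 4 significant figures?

157.7°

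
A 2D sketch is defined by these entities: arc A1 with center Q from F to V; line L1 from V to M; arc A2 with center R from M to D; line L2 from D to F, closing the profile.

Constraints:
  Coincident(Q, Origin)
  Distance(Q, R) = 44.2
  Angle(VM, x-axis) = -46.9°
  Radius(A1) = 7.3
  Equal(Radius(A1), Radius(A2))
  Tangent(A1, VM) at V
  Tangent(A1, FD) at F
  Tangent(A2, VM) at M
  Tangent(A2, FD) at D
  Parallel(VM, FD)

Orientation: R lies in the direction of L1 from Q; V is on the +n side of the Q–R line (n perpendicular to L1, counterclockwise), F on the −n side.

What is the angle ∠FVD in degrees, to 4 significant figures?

71.72°

The slot axis is L1's direction at -46.9°, so u = (cos -46.9°, sin -46.9°) = (0.6833, -0.7302) and n = (−sin -46.9°, cos -46.9°) = (0.7302, 0.6833). Q is at the origin and R lies 44.2 along u from Q, so R = 44.2·u = (30.20, -32.27). Tangency of A1 to both parallel lines with radius 7.3 puts V and F at Q ± 7.3·n: V = (5.330, 4.988), F = (-5.330, -4.988). Equal radii place M and D the same way about R: M = R + 7.3·n = (35.53, -27.29), D = R − 7.3·n = (24.87, -37.26). Then cos ∠FVD = VF·VD / (|VF||VD|), giving 71.72°.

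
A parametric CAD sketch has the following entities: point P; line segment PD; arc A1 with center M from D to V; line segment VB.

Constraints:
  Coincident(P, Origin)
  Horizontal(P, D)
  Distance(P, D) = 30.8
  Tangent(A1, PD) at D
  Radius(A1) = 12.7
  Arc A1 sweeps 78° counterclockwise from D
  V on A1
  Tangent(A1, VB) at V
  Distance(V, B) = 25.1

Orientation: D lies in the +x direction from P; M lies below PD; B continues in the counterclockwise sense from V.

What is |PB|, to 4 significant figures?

37.03

On A1, D sits at bearing 90° from M; a 78° counterclockwise sweep puts V at bearing 168°, so V = M + 12.7·(cos 168°, sin 168°) = (18.38, -10.06). The tangent condition forces MV to be normal to VB, so VB runs along (−sin 168°, cos 168°); with |VB| = 25.1, B = (13.16, -34.61). Then |PB| = |B − P| = 37.03.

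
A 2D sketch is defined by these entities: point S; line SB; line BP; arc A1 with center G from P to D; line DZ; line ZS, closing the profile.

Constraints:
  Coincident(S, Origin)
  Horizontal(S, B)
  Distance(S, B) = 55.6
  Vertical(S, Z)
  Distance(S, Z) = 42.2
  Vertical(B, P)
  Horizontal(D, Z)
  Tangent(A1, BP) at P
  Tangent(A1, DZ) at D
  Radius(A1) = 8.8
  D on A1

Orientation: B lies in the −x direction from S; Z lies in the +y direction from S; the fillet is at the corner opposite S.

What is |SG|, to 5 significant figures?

57.496

S is at the origin; SB is horizontal with |SB| = 55.6 and B on the −x side, so B = (-55.600, 0.0000). S and Z share the same x with |SZ| = 42.2 and Z on the +y side, so Z = (0.0000, 42.200). The virtual corner opposite S is at (-55.600, 42.200). Tangency of A1 to BP means the radius GP is perpendicular to BP and since A1 is tangent to DZ there, GD ⟂ DZ, with radius 8.8, so the center G sits 8.8 in from both sides at G = (-46.800, 33.400). Then |SG| = |G − S| = 57.496.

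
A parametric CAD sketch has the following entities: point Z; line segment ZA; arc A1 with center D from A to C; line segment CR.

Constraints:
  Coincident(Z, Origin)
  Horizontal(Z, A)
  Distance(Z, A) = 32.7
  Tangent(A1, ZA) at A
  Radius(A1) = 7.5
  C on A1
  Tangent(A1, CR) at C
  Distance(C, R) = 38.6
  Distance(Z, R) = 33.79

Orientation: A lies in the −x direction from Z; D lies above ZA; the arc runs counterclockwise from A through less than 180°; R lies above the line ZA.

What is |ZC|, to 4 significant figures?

26.90

Checks: Z = (0.00, 0.00) ✓; |DA| = 7.500 ✓; |DC| = 7.500 ✓; ∠(DC, CR) = 90.00° ✓; |CR| = 38.60 ✓; |ZR| = 33.79 ✓.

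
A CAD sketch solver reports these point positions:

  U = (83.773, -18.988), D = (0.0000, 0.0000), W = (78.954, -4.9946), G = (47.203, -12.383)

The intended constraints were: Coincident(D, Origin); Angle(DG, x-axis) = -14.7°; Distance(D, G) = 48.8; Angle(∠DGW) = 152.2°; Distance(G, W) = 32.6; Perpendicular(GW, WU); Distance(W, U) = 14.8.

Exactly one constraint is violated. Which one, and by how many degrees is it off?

Perpendicular(GW, WU) — off by 5.90°.

D = (0.00, 0.00) ✓; DG at -14.70° ✓; |DG| = 48.80 ✓; ∠DGW = 152.2° ✓; |GW| = 32.60 ✓; ∠(GW, WU) = 84.10° ✗; |WU| = 14.80 ✓.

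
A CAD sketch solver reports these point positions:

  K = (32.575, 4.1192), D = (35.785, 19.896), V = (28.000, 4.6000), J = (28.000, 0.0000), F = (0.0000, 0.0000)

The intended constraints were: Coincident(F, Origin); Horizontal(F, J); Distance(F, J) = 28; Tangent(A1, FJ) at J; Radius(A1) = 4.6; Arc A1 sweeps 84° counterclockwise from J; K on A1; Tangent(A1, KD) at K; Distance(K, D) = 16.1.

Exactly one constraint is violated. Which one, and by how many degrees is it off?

Tangent(A1, KD) at K — off by 5.50°.

F = (0.00, 0.00) ✓; F.y = 0.00, J.y = 0.00 ✓; |FJ| = 28.00 ✓; ∠(VJ, JF) = 90.00° ✓; |VJ| = 4.600 ✓; bearing(V→K) − bearing(V→J) = 84.00° ✓; |VK| = 4.600 ✓; ∠(VK, KD) = 95.50° ✗; |KD| = 16.10 ✓.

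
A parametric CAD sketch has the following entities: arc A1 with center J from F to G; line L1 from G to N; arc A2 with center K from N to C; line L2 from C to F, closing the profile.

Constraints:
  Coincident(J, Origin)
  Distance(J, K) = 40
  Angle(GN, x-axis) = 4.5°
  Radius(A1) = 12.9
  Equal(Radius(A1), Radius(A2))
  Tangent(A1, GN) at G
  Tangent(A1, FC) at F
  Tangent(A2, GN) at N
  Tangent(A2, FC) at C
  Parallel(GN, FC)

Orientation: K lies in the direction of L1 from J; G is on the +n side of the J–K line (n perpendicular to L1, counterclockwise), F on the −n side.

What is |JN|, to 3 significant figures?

42.0

Tangency of A1 to both parallel lines with radius 12.9 puts G and F at J ± 12.9·n: G = (-1.01, 12.9), F = (1.01, -12.9). Equal radii place N and C the same way about K: N = K + 12.9·n = (38.9, 16.0), C = K − 12.9·n = (40.9, -9.72). Then |JN| = |N − J| = 42.0.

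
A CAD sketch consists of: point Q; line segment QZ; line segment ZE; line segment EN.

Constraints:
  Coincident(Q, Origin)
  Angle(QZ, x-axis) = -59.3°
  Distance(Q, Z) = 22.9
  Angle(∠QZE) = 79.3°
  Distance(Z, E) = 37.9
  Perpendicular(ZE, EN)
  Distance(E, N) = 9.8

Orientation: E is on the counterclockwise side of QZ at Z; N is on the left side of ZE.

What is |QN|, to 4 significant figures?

35.97

Q is at the origin; QZ runs at -59.3° with length 22.9, so Z = 22.9·(cos -59.3°, sin -59.3°) = (11.69, -19.69). ∠QZE = 79.3°, so ZE runs at -59.3° + (180° − 79.3°) = 41.40° from the x-axis; with |ZE| = 37.9, E = Z + 37.9·(cos 41.40°, sin 41.40°) = (40.12, 5.373). ZE is perpendicular to EN; with |EN| = 9.8 on the left of ZE, N = E + 9.8·(-0.6613, 0.7501) = (33.64, 12.72). Then |QN| = |N − Q| = 35.97.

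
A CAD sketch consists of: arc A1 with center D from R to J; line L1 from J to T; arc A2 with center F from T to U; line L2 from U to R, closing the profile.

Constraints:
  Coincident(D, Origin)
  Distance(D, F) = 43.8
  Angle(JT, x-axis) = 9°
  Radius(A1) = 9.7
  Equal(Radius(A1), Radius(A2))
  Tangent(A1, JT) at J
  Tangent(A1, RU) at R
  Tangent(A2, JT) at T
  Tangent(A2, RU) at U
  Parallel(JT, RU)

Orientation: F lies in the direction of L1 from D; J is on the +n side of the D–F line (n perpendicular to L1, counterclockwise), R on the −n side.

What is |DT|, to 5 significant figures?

44.861

Tangency of A1 to both parallel lines with radius 9.7 puts J and R at D ± 9.7·n: J = (-1.5174, 9.5806), R = (1.5174, -9.5806). Equal radii place T and U the same way about F: T = F + 9.7·n = (41.743, 16.432), U = F − 9.7·n = (44.778, -2.7287). Then |DT| = |T − D| = 44.861.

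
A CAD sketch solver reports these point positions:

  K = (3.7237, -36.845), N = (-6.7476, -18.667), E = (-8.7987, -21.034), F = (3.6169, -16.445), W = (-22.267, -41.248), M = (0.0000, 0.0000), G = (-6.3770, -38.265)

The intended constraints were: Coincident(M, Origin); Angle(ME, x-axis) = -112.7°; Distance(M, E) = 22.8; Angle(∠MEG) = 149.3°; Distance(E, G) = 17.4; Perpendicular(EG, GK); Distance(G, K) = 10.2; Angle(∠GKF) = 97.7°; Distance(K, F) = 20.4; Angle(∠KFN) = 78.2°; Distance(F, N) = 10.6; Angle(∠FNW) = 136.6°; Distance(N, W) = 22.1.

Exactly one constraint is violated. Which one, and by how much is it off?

Distance(N, W) = 22.1 — off by 5.30.

M = (0.00, 0.00) ✓; ME at -112.7° ✓; |ME| = 22.80 ✓; ∠MEG = 149.3° ✓; |EG| = 17.40 ✓; ∠(EG, GK) = 90.00° ✓; |GK| = 10.20 ✓; ∠GKF = 97.70° ✓; |KF| = 20.40 ✓; ∠KFN = 78.20° ✓; |FN| = 10.60 ✓; ∠FNW = 136.6° ✓; |NW| = 27.40 ✗.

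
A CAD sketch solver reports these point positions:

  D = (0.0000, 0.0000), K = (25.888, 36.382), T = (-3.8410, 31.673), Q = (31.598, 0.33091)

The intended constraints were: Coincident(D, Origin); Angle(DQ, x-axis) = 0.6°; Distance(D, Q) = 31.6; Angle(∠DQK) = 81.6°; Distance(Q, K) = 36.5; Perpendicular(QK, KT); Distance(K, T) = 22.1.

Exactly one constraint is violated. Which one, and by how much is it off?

Distance(K, T) = 22.1 — off by 8.00.

D = (0.00, 0.00) ✓; DQ at 0.6000° ✓; |DQ| = 31.60 ✓; ∠DQK = 81.60° ✓; |QK| = 36.50 ✓; ∠(QK, KT) = 90.00° ✓; |KT| = 30.10 ✗.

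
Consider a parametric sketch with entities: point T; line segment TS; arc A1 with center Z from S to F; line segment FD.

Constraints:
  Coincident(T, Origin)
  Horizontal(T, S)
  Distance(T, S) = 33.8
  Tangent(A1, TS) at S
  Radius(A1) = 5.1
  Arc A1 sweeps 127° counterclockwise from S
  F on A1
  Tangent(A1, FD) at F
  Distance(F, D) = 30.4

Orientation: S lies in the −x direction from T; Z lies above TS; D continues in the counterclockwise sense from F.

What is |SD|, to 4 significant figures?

35.43

T is at the origin; TS is horizontal with |TS| = 33.8 and S on the −x side, so S = (-33.80, 0.000). A1 meets TS tangentially, so ZS is at right angles to TS, so Z = S + (0, 5.1) = (-33.80, 5.100). On A1, S sits at bearing -90° from Z; a 127° counterclockwise sweep puts F at bearing 37°, so F = Z + 5.1·(cos 37°, sin 37°) = (-29.73, 8.169). Since A1 is tangent to FD there, ZF ⟂ FD, so FD runs along (−sin 37°, cos 37°); with |FD| = 30.4, D = (-48.02, 32.45). Then |SD| = |D − S| = 35.43.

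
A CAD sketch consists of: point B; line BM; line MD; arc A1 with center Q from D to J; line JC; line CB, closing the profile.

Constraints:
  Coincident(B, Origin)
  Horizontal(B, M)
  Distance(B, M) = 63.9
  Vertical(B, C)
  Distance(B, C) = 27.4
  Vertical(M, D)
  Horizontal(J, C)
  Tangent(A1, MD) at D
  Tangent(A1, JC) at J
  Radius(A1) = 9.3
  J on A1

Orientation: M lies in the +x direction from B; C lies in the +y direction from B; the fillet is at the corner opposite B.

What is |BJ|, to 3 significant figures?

61.1

B is at the origin; BM is horizontal with |BM| = 63.9 and M on the +x side, so M = (63.9, 0.00). B and C share the same x with |BC| = 27.4 and C on the +y side, so C = (0.00, 27.4). The virtual corner opposite B is at (63.9, 27.4). Tangency of A1 to MD means the radius QD is perpendicular to MD and tangency of A1 to JC means the radius QJ is perpendicular to JC, with radius 9.3, so the center Q sits 9.3 in from both sides at Q = (54.6, 18.1). That places the tangent points at D = (63.9, 18.1) on MD and J = (54.6, 27.4) on JC. Then |BJ| = |J − B| = 61.1.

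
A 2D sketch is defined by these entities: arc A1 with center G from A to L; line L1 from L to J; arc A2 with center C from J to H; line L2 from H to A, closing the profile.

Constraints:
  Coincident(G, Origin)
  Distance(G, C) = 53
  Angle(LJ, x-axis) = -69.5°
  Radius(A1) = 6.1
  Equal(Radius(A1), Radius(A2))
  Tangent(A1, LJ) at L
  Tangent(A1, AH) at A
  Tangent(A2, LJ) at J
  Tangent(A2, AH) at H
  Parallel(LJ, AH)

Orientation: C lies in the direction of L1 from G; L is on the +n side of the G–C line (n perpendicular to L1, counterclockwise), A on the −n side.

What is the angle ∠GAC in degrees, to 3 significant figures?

83.4°

The slot axis is L1's direction at -69.5°, so u = (cos -69.5°, sin -69.5°) = (0.350, -0.937) and n = (−sin -69.5°, cos -69.5°) = (0.937, 0.350). G is at the origin and C lies 53.0 along u from G, so C = 53.0·u = (18.6, -49.6). Tangency of A1 to both parallel lines with radius 6.1 puts L and A at G ± 6.1·n: L = (5.71, 2.14), A = (-5.71, -2.14). Then cos ∠GAC = AG·AC / (|AG||AC|), giving 83.4°.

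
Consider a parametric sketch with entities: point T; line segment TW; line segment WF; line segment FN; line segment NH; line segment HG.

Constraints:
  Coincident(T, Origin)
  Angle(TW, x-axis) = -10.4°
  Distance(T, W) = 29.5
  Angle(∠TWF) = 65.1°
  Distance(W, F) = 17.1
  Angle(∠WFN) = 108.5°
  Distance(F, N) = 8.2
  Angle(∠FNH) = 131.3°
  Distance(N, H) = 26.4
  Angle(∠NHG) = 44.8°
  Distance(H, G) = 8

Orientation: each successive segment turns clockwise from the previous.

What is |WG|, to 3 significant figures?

23.3

T is at the origin; TW runs at -10.4° with length 29.5, so W = (29.0, -5.33). ∠TWF = 65.1° gives WF at -125° from the x-axis; with |WF| = 17.1, F = (19.1, -19.3). ∠WFN = 108.5° gives FN at 163° from the x-axis; with |FN| = 8.2, N = (11.3, -16.9). ∠FNH = 131.3° gives NH at 114° from the x-axis; with |NH| = 26.4, H = (0.336, 7.11). ∠NHG = 44.8° gives HG at -20.7° from the x-axis; with |HG| = 8.0, G = (7.82, 4.28). Then |WG| = |G − W| = 23.3.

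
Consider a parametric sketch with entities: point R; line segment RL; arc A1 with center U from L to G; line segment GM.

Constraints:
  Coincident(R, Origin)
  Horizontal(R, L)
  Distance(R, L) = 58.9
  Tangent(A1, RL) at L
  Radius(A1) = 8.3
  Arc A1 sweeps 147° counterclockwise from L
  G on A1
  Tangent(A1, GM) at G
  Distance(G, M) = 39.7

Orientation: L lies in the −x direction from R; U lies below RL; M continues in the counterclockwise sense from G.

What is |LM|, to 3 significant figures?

46.8

R is at the origin; R and L share the same y with |RL| = 58.9 and L on the −x side, so L = (-58.9, 0.00). The tangent condition forces UL to be normal to RL, so U = L + (0, -8.3) = (-58.9, -8.30). On A1, L sits at bearing 90° from U; a 147° counterclockwise sweep puts G at bearing 237°, so G = U + 8.3·(cos 237°, sin 237°) = (-63.4, -15.3). Tangency of A1 to GM means the radius UG is perpendicular to GM, so GM runs along (−sin 237°, cos 237°); with |GM| = 39.7, M = (-30.1, -36.9). Then |LM| = |M − L| = 46.8.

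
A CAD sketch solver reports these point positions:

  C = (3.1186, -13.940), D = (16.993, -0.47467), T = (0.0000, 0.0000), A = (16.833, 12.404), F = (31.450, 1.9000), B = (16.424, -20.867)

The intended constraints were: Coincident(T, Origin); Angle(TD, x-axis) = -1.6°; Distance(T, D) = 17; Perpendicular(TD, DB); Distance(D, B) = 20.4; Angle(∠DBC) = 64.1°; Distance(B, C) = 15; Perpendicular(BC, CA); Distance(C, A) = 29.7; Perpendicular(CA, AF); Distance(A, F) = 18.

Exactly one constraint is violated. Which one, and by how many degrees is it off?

Perpendicular(CA, AF) — off by 8.20°.

T = (0.00, 0.00) ✓; TD at -1.600° ✓; |TD| = 17.00 ✓; ∠(TD, DB) = 90.00° ✓; |DB| = 20.40 ✓; ∠DBC = 64.10° ✓; |BC| = 15.00 ✓; ∠(BC, CA) = 90.00° ✓; |CA| = 29.70 ✓; ∠(CA, AF) = 98.20° ✗; |AF| = 18.00 ✓.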